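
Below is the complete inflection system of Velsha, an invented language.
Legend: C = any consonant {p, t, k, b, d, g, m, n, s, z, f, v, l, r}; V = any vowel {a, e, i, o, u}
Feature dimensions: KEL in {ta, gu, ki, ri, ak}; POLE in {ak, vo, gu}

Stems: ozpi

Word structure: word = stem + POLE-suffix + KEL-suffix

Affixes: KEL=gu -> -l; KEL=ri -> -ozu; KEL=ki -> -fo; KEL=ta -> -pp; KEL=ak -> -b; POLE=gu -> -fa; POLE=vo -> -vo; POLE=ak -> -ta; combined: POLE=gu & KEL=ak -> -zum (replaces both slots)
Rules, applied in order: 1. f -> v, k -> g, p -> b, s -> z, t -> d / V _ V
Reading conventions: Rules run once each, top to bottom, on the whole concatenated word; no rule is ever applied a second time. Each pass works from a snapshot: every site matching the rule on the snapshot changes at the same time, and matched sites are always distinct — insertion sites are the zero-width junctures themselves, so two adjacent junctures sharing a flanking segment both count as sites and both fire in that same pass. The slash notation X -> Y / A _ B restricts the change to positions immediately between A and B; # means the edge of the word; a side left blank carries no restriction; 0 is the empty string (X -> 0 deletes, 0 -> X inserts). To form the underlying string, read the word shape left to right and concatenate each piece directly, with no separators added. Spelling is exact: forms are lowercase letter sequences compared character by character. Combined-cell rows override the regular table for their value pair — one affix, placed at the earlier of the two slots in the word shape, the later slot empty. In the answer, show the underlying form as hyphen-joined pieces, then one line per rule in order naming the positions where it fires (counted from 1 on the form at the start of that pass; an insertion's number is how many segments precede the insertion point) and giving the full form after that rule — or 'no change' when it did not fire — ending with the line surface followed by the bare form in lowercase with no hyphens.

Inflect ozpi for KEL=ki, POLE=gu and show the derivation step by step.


underlying: ozpi-fa-fo
1. f -> v, k -> g, p -> b, s -> z, t -> d / V _ V: fires at position(s) 5, 7: ozpivavo
surface: ozpivavo


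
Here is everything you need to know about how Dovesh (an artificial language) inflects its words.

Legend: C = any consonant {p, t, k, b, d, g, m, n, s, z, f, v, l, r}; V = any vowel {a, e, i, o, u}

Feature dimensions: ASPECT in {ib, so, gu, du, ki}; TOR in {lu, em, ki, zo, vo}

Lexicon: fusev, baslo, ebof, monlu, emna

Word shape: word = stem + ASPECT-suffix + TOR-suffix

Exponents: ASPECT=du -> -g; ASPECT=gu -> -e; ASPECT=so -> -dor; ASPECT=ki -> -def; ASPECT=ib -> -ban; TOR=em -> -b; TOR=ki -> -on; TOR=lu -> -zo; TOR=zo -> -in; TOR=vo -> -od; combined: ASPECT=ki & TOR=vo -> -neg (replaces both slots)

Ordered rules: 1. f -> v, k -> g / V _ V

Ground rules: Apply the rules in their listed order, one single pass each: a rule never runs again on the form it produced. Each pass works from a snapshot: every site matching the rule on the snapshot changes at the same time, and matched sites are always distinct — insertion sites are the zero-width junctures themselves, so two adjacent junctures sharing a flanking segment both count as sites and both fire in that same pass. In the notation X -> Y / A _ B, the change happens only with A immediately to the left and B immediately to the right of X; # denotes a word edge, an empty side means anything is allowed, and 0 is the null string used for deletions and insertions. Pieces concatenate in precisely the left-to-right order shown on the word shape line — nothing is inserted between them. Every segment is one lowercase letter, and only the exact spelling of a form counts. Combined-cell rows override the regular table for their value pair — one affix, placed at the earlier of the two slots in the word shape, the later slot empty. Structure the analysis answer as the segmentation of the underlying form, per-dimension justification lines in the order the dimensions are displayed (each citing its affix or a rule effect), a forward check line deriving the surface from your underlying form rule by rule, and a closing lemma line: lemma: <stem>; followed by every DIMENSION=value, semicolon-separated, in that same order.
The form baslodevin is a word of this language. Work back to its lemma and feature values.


underlying: baslo-def-in
ASPECT=ki - signalled by the affix -def
TOR=zo - signalled by the affix -in
check: baslodefin -> baslodevin
lemma: baslo; ASPECT=ki; TOR=zo


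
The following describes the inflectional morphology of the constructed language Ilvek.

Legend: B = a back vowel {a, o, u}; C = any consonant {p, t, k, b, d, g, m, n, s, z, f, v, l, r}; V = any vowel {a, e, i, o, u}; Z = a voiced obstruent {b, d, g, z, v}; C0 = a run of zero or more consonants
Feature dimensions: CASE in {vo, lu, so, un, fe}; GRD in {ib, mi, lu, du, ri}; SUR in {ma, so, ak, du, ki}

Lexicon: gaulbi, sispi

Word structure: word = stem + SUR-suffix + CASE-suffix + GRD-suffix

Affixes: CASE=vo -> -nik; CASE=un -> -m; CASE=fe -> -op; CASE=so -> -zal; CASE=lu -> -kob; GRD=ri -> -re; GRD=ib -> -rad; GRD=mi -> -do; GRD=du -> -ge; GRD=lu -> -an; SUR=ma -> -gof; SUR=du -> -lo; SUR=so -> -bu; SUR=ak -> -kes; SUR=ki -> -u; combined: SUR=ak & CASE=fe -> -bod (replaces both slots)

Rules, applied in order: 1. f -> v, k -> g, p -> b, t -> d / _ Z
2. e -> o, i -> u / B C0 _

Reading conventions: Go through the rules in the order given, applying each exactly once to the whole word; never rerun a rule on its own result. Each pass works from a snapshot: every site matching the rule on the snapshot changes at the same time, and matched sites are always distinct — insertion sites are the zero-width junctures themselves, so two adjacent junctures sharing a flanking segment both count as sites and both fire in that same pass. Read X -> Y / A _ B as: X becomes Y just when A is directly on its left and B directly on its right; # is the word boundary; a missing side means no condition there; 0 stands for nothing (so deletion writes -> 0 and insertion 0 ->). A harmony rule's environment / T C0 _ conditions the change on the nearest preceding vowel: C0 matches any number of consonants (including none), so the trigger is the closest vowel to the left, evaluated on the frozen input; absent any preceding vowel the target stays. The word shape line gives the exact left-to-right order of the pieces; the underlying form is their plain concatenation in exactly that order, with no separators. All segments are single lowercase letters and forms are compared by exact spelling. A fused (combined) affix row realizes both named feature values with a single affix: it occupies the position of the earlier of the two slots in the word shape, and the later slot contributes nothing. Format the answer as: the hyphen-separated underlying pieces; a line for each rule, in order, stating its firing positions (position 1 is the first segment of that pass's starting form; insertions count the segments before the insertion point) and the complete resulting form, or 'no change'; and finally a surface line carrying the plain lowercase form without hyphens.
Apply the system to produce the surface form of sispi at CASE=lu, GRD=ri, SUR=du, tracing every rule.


underlying: sispi-lo-kob-re
1. f -> v, k -> g, p -> b, t -> d / _ Z: no change
2. e -> o, i -> u / B C0 _: fires at position(s) 12: sispilokobro
surface: sispilokobro


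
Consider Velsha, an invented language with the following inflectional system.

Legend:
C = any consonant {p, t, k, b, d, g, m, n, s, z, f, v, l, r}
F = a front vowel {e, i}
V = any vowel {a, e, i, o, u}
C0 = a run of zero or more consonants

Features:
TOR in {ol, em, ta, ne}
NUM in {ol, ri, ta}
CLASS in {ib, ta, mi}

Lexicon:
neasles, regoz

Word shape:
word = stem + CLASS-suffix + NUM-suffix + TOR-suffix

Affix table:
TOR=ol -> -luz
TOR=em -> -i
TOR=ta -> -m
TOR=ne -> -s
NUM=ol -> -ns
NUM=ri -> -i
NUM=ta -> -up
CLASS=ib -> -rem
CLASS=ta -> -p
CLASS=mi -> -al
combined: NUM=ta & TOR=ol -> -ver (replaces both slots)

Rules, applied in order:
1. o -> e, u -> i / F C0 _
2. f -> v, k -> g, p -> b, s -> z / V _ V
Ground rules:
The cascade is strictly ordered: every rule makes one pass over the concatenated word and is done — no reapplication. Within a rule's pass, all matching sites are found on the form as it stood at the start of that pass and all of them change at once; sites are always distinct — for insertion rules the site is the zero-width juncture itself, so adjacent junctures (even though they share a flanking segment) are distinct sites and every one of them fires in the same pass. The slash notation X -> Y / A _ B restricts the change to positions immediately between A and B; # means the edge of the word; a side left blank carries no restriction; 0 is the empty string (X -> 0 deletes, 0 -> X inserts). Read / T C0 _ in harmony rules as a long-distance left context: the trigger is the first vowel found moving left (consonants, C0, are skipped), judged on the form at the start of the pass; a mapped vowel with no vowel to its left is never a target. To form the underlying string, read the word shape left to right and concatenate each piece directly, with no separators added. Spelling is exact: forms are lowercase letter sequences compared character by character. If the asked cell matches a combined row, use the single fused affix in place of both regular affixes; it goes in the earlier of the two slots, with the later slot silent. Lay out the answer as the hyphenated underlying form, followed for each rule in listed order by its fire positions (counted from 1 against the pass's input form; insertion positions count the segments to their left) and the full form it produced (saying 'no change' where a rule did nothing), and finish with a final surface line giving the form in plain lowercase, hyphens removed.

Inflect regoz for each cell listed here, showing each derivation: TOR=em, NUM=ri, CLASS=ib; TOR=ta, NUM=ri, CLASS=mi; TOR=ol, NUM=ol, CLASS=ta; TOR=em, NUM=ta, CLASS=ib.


cell TOR=em, NUM=ri, CLASS=ib:
underlying: regoz-rem-i-i
1. o -> e, u -> i / F C0 _: fires at position(s) 4: regezremii
2. f -> v, k -> g, p -> b, s -> z / V _ V: no change
surface: regezremii

cell TOR=ta, NUM=ri, CLASS=mi:
underlying: regoz-al-i-m
1. o -> e, u -> i / F C0 _: fires at position(s) 4: regezalim
2. f -> v, k -> g, p -> b, s -> z / V _ V: no change
surface: regezalim

cell TOR=ol, NUM=ol, CLASS=ta:
underlying: regoz-p-ns-luz
1. o -> e, u -> i / F C0 _: fires at position(s) 4: regezpnsluz
2. f -> v, k -> g, p -> b, s -> z / V _ V: no change
surface: regezpnsluz

cell TOR=em, NUM=ta, CLASS=ib:
underlying: regoz-rem-up-i
1. o -> e, u -> i / F C0 _: fires at position(s) 4, 9: regezremipi
2. f -> v, k -> g, p -> b, s -> z / V _ V: fires at position(s) 10: regezremibi
surface: regezremibi


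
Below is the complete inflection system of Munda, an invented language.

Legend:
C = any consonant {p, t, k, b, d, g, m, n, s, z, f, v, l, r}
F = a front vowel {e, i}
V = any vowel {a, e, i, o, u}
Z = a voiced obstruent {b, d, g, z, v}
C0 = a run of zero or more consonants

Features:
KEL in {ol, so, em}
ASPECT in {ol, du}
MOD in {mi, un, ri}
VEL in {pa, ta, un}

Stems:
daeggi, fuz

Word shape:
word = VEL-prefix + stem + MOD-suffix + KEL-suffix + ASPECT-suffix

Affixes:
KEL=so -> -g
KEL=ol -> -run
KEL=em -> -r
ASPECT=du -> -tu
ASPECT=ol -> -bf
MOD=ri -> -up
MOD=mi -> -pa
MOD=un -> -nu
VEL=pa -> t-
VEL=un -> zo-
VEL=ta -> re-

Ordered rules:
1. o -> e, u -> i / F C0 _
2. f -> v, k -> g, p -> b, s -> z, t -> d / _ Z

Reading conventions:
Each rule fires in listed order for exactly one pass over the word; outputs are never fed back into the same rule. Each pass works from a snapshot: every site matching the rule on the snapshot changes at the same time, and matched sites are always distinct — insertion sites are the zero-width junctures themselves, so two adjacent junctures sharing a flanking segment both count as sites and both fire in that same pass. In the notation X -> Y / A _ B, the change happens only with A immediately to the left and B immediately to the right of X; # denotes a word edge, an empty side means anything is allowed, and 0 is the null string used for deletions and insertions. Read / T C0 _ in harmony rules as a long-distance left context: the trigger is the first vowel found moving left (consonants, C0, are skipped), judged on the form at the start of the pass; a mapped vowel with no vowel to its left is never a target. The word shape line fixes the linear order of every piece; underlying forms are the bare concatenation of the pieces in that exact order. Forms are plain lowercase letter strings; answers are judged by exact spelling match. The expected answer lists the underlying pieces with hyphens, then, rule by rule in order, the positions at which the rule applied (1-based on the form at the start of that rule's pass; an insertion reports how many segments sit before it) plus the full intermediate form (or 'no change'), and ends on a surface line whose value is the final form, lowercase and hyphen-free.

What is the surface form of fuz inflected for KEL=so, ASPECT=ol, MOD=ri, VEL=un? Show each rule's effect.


underlying: zo-fuz-up-g-bf
1. o -> e, u -> i / F C0 _: no change
2. f -> v, k -> g, p -> b, s -> z, t -> d / _ Z: fires at position(s) 7: zofuzubgbf
surface: zofuzubgbf


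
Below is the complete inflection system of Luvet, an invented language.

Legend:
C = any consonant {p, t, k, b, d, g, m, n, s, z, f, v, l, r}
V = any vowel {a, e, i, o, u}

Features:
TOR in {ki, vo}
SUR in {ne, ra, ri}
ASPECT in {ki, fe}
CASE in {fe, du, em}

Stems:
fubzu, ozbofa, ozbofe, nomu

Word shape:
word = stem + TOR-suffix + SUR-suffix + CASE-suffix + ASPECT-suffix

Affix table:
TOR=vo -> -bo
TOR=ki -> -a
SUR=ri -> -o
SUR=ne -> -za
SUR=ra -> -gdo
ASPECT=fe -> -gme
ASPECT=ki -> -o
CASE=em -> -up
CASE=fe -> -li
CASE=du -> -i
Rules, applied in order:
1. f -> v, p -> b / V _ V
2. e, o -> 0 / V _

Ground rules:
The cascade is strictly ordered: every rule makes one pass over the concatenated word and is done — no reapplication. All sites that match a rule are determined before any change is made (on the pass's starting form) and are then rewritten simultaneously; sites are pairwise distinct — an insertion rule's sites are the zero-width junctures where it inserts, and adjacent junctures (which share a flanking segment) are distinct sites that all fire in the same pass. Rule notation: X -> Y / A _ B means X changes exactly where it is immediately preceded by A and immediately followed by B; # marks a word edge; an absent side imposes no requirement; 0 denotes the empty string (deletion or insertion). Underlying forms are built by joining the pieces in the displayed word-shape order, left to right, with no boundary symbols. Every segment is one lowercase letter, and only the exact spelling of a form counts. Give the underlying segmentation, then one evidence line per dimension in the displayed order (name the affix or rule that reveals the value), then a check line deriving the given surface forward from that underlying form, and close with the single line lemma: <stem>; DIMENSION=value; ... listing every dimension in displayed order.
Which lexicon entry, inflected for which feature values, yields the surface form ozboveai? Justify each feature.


underlying: ozbofe-a-o-i-o
TOR=ki - signalled by the affix -a
SUR=ri - signalled by the affix -o
ASPECT=ki - signalled by the affix -o
CASE=du - signalled by the affix -i
check: ozbofeaoio -> ozboveaoio -> ozboveai
lemma: ozbofe; TOR=ki; SUR=ri; ASPECT=ki; CASE=du


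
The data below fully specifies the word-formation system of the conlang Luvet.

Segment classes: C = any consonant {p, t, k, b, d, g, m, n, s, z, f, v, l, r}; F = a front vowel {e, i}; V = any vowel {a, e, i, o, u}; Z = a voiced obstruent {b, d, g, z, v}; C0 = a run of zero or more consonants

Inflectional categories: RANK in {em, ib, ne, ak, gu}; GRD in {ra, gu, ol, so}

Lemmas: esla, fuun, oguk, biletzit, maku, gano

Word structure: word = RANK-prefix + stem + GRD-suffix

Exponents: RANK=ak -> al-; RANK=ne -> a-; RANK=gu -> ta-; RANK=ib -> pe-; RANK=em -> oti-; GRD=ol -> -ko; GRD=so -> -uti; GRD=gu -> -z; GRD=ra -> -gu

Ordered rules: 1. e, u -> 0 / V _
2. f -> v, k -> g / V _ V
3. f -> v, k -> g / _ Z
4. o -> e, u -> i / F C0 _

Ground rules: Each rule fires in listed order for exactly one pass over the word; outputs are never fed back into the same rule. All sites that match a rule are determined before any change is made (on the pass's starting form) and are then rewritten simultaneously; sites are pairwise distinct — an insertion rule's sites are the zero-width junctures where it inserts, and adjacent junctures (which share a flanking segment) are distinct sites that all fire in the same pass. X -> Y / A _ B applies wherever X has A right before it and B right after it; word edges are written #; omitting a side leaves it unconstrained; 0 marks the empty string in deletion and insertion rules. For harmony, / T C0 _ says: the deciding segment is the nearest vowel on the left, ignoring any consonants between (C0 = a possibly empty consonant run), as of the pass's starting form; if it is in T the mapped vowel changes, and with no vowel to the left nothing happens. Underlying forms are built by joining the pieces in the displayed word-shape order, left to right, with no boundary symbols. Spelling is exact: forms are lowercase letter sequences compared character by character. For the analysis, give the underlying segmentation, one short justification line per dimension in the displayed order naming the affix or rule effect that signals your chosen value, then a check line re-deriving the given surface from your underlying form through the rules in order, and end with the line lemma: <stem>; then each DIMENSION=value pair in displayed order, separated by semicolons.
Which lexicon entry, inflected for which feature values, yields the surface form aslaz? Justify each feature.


underlying: a-esla-z
RANK=ne - signalled by the affix a-
GRD=gu - signalled by the affix -z
check: aeslaz -> aslaz -> aslaz -> aslaz -> aslaz
lemma: esla; RANK=ne; GRD=gu


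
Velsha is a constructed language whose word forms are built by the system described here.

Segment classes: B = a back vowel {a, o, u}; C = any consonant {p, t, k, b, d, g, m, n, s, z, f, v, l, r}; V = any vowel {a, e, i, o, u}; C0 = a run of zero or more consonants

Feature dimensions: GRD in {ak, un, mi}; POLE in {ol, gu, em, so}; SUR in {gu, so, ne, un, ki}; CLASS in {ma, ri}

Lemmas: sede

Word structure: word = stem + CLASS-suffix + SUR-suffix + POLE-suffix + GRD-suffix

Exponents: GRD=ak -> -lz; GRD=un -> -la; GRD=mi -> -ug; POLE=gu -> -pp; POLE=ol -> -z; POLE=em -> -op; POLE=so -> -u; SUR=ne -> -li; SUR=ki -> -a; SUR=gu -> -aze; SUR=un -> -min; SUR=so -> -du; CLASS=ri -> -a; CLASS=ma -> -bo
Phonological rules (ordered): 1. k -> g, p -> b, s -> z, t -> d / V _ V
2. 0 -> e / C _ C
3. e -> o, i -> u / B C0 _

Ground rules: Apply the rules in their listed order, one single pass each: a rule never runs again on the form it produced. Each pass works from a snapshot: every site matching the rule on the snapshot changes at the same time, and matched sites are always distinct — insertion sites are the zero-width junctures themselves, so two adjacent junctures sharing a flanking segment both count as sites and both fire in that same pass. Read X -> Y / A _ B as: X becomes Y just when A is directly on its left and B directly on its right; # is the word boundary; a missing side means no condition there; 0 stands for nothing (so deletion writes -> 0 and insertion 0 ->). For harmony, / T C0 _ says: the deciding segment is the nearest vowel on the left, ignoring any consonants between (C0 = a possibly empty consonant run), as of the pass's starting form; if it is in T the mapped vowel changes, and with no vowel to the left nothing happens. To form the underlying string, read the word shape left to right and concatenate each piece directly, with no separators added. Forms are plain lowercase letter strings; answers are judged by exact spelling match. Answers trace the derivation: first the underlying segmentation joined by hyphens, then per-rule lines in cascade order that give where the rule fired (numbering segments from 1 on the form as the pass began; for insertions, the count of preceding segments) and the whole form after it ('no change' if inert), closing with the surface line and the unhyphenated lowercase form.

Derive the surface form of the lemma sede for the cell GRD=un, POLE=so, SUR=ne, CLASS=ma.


underlying: sede-bo-li-u-la
1. k -> g, p -> b, s -> z, t -> d / V _ V: no change
2. 0 -> e / C _ C: no change
3. e -> o, i -> u / B C0 _: fires at position(s) 8: sedeboluula
surface: sedeboluula


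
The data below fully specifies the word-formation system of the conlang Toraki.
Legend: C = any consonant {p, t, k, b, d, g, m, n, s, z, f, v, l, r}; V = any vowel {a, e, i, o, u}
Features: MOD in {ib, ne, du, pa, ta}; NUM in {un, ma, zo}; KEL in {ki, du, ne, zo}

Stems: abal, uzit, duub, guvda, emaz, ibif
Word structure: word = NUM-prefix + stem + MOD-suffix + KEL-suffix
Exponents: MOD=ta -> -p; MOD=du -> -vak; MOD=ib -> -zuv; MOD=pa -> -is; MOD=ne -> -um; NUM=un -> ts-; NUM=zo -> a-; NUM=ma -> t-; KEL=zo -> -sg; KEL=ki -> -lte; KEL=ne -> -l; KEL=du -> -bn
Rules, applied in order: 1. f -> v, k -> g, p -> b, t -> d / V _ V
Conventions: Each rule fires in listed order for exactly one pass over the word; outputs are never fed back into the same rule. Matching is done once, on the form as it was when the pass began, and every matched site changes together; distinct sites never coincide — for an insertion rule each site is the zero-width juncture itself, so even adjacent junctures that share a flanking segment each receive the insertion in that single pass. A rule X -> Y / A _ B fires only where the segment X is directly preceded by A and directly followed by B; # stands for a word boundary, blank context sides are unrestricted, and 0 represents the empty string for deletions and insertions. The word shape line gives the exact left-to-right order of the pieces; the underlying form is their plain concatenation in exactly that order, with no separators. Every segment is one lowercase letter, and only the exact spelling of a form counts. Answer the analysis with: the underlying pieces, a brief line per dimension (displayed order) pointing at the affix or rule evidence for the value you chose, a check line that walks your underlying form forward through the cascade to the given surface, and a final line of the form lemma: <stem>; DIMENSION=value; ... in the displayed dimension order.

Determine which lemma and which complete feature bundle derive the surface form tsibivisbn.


underlying: ts-ibif-is-bn
MOD=pa - signalled by the affix -is
NUM=un - signalled by the affix ts-
KEL=du - signalled by the affix -bn
check: tsibifisbn -> tsibivisbn
lemma: ibif; MOD=pa; NUM=un; KEL=du


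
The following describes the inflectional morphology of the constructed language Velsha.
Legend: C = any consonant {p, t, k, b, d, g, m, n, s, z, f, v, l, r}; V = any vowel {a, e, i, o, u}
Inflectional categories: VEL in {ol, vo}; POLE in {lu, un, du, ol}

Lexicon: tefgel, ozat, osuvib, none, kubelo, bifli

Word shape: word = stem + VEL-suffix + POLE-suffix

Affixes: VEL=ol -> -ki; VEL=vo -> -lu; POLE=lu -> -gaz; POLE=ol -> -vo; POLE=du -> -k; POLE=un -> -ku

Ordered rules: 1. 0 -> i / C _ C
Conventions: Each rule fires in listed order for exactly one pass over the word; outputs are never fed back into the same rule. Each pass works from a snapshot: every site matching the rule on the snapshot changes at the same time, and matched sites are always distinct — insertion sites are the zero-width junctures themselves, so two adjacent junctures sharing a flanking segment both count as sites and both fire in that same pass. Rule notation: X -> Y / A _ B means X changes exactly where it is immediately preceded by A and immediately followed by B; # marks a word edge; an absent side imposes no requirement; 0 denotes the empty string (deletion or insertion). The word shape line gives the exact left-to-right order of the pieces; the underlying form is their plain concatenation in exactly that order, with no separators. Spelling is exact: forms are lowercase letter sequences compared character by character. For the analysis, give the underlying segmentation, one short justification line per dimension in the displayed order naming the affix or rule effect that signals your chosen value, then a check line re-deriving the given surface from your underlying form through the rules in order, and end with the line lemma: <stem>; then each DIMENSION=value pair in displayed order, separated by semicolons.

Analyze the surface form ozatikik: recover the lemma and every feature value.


underlying: ozat-ki-k
VEL=ol - signalled by the affix -ki
POLE=du - signalled by the affix -k
check: ozatkik -> ozatikik
lemma: ozat; VEL=ol; POLE=du


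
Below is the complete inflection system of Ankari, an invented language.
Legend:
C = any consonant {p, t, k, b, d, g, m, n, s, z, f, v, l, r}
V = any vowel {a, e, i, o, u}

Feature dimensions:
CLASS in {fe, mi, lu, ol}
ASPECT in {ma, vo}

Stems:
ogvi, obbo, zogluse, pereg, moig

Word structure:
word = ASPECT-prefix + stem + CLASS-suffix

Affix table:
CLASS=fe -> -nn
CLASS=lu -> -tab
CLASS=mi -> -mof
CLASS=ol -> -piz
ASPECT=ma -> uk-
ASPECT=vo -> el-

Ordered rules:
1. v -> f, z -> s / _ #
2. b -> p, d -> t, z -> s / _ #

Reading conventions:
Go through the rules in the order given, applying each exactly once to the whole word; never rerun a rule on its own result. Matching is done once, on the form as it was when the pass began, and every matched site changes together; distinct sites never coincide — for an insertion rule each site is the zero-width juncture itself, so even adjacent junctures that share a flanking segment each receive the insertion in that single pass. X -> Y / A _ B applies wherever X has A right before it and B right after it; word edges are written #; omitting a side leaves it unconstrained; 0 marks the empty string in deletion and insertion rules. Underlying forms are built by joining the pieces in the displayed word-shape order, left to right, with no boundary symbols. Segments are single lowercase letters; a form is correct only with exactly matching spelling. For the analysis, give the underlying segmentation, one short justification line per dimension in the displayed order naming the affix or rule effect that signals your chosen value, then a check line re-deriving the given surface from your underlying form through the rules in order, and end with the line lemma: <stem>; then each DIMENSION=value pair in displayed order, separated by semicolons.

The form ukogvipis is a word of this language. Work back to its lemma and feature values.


underlying: uk-ogvi-piz
CLASS=ol - signalled by the affix -piz
ASPECT=ma - signalled by the affix uk-
check: ukogvipiz -> ukogvipis -> ukogvipis
lemma: ogvi; CLASS=ol; ASPECT=ma


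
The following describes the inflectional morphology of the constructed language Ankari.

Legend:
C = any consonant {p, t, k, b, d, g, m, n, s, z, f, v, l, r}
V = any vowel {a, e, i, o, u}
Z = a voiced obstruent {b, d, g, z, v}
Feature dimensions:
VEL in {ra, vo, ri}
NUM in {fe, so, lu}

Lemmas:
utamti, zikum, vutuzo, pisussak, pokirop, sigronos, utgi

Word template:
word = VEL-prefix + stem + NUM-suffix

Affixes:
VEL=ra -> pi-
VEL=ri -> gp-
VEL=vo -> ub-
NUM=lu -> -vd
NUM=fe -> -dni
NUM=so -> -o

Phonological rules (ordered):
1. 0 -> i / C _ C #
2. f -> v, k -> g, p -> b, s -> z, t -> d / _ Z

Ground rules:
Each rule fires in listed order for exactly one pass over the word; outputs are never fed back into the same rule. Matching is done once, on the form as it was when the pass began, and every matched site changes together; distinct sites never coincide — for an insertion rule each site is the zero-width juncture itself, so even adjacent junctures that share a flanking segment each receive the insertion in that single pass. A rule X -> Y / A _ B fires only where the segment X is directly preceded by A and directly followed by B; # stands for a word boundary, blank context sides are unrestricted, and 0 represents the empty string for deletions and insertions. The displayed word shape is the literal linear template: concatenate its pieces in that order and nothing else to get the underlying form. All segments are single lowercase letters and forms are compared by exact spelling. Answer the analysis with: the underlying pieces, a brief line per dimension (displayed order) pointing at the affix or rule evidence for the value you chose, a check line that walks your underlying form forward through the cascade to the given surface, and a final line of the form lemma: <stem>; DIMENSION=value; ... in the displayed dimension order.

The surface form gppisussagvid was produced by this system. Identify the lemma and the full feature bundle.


underlying: gp-pisussak-vd
VEL=ri - signalled by the affix gp-
NUM=lu - signalled by the affix -vd
check: gppisussakvd -> gppisussakvid -> gppisussagvid
lemma: pisussak; VEL=ri; NUM=lu


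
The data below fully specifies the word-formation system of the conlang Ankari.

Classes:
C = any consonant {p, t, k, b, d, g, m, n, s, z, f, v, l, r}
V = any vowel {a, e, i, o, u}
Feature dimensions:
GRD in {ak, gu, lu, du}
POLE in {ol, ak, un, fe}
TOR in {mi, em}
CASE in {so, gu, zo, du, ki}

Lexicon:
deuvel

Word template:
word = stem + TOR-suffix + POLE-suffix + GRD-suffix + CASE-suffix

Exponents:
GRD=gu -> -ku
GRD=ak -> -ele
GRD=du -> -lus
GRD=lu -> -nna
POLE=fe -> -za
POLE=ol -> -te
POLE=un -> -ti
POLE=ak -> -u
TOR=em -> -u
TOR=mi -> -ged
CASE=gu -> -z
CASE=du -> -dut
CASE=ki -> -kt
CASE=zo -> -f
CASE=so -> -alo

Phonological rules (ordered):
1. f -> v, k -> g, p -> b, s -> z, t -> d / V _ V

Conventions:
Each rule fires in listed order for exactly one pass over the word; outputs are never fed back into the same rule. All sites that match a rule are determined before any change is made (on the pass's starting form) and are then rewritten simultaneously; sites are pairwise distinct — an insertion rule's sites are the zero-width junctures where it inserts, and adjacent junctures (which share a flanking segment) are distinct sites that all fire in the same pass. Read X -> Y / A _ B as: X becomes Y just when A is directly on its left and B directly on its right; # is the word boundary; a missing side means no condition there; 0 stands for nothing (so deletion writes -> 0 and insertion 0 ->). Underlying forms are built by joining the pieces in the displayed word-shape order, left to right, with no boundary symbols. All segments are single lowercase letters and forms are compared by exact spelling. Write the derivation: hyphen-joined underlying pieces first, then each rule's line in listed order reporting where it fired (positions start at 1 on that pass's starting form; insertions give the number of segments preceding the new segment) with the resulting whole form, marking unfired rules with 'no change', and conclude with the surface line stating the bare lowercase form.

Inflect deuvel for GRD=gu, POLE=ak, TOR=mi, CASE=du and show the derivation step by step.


underlying: deuvel-ged-u-ku-dut
1. f -> v, k -> g, p -> b, s -> z, t -> d / V _ V: fires at position(s) 11: deuvelgedugudut
surface: deuvelgedugudut


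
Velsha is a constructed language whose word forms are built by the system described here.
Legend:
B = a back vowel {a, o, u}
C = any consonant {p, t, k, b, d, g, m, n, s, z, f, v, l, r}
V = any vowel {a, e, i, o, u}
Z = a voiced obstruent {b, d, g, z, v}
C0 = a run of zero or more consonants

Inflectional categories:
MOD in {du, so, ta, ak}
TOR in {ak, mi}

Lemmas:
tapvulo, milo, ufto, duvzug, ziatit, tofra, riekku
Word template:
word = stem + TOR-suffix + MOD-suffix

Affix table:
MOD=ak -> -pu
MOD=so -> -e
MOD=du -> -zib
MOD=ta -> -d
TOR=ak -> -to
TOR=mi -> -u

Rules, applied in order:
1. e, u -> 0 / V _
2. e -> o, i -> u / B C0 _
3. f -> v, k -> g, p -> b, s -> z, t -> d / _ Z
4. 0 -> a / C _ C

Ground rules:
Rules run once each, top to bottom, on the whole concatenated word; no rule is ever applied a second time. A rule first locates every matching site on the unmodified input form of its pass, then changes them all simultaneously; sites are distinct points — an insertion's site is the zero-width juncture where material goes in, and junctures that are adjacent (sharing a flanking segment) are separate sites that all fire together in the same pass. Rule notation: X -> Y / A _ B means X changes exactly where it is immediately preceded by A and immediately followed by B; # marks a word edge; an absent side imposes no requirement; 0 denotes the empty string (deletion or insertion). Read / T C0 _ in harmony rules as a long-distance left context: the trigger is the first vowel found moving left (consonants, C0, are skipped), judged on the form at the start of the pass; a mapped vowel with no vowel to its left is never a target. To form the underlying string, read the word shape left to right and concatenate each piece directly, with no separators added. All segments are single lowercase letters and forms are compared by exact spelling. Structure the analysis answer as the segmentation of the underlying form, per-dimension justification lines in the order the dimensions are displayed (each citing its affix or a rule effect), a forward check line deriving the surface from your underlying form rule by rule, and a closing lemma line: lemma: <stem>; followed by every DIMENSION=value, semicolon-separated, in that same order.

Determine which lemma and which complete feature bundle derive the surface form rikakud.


underlying: riekku-u-d
MOD=ta - signalled by the affix -d
TOR=mi - signalled by the affix -u
check: riekkuud -> rikkud -> rikkud -> rikkud -> rikakud
lemma: riekku; MOD=ta; TOR=mi


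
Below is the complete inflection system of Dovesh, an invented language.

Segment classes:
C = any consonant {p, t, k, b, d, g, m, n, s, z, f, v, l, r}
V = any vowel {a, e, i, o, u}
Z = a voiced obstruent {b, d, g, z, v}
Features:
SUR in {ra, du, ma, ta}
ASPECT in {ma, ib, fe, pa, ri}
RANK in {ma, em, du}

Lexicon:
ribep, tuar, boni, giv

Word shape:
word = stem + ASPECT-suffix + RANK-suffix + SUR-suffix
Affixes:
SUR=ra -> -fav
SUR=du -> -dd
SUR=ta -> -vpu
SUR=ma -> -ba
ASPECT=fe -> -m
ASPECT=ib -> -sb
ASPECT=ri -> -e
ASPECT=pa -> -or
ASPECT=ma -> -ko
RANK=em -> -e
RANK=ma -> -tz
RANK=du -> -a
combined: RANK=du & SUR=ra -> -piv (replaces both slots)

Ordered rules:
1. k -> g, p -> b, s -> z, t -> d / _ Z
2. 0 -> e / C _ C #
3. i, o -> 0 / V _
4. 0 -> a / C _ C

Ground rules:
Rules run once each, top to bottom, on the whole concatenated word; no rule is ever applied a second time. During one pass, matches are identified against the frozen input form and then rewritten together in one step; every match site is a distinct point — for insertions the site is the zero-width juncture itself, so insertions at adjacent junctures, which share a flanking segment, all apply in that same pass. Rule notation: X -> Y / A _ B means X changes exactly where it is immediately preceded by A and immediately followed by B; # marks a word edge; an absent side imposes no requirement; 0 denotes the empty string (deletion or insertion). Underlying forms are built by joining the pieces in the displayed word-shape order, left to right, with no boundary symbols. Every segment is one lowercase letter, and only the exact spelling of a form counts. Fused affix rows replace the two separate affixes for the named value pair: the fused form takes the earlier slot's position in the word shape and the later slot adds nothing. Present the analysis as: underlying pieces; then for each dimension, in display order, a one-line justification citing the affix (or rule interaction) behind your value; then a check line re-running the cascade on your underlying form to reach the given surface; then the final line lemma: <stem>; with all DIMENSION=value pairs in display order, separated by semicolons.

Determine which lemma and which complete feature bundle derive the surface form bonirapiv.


underlying: boni-or-piv
SUR=ra - signalled by the combined affix row
ASPECT=pa - signalled by the affix -or
RANK=du - signalled by the combined affix row
check: boniorpiv -> boniorpiv -> boniorpiv -> bonirpiv -> bonirapiv
lemma: boni; SUR=ra; ASPECT=pa; RANK=du


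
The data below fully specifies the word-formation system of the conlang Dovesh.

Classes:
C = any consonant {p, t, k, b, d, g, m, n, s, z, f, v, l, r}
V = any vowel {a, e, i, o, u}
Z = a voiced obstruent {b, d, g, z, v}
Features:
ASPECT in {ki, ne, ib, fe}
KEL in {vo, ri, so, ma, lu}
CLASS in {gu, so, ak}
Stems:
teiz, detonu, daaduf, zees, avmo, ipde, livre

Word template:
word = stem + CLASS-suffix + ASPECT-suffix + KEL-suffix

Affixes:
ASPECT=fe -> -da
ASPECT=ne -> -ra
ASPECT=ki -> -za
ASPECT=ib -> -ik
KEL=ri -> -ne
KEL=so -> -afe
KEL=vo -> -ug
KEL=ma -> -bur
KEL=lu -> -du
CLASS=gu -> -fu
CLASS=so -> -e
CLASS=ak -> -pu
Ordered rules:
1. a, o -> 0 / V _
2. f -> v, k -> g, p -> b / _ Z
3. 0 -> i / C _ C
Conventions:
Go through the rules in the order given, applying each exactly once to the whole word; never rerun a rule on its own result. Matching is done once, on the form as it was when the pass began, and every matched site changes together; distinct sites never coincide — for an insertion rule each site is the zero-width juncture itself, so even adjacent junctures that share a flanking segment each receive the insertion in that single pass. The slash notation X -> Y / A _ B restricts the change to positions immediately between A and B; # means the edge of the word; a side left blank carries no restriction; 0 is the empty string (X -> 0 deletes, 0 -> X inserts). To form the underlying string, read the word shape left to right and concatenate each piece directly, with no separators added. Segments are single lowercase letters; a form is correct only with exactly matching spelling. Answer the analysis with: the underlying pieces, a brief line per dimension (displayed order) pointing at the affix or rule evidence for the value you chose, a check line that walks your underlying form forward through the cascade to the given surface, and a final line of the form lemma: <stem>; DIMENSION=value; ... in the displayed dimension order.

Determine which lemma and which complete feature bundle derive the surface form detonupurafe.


underlying: detonu-pu-ra-afe
ASPECT=ne - signalled by the affix -ra
KEL=so - signalled by the affix -afe
CLASS=ak - signalled by the affix -pu
check: detonupuraafe -> detonupurafe -> detonupurafe -> detonupurafe
lemma: detonu; ASPECT=ne; KEL=so; CLASS=ak


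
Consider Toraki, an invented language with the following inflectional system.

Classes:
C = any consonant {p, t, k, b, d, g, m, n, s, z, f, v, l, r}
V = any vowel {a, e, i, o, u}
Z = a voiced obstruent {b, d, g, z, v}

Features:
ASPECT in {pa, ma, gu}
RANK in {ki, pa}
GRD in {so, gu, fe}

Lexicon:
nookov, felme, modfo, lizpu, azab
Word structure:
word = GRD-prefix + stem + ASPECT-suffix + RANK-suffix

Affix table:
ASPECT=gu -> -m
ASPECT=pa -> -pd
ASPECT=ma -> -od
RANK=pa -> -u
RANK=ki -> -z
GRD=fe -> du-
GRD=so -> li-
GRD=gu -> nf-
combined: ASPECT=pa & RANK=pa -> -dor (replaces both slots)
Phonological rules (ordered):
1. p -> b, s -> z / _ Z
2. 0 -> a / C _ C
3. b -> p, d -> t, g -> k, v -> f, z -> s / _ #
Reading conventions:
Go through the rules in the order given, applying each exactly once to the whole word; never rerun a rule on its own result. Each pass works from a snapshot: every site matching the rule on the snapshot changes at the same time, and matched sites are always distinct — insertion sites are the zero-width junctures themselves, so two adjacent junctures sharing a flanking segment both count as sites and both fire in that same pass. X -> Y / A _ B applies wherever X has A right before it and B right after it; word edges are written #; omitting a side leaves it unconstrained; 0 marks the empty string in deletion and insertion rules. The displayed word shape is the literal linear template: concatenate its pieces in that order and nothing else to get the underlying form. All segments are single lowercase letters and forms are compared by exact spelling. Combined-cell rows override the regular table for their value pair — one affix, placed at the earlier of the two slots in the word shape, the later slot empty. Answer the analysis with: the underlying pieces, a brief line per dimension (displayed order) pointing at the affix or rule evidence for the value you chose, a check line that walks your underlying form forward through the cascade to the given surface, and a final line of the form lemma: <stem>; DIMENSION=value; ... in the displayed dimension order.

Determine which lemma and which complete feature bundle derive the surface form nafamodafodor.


underlying: nf-modfo-dor
ASPECT=pa - signalled by the combined affix row
RANK=pa - signalled by the combined affix row
GRD=gu - signalled by the affix nf-
check: nfmodfodor -> nfmodfodor -> nafamodafodor -> nafamodafodor
lemma: modfo; ASPECT=pa; RANK=pa; GRD=gu
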